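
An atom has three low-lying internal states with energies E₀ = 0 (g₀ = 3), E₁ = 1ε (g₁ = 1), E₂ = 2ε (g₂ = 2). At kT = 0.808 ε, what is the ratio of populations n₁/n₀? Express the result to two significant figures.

n₁/n₀ = (g₁/g₀) exp[−(E₁−E₀)/kT] = (1/3) × exp(−(1ε)/(0.808ε)) = (1/3) × exp(-1.238) = 0.097.

0.097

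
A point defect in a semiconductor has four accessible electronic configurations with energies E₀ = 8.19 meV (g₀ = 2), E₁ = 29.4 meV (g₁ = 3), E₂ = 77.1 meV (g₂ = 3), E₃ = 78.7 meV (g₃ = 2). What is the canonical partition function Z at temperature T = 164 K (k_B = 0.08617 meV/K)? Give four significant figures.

Z = 1.515

k_BT = 0.08617 × 164 K = 14.1319 meV.
Eᵢ/kT = 0.579540, 2.08040, 5.45574, 5.56896.
Z = Σ gᵢe^(−Eᵢ/kT) = 2·e^(−0.579540) + 3·e^(−2.08040) + 3·e^(−5.45574) + 2·e^(−5.56896) = 1.12031 + 0.374641 + 0.0128151 + 0.00762889 = 1.51539.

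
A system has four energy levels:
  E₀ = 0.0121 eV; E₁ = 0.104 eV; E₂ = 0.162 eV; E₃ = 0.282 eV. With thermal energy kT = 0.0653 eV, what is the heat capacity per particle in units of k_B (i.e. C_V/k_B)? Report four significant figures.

Eᵢ/kT = 0.185299, 1.59265, 2.48086, 4.31853.
Z = Σ e^(−Eᵢ/kT) = e^(−0.185299) + e^(−1.59265) + e^(−2.48086) + e^(−4.31853) = 0.830856 + 0.203386 + 0.0836712 + 0.0133194 = 1.13123.
⟨E⟩ = 0.0428881 eV, ⟨E²⟩ = 0.00492963 eV².
C_V/k_B = (⟨E²⟩ − ⟨E⟩²)/(kT)² = (0.00492963 − 0.00183939)/0.00426409 = 0.7247.

0.7247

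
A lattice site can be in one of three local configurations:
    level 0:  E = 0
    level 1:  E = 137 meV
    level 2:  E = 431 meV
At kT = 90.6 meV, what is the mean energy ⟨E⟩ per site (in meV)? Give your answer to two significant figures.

Eᵢ/kT = 0, 1.512, 4.757.
Z = Σ e^(−Eᵢ/kT) = e^(−0) + e^(−1.512) + e^(−4.757) = 1.000 + 0.2205 + 0.008591 = 1.229.
⟨E⟩ = Σ Eᵢ e^(−Eᵢ/kT) / Z = (0·1.000 + 137·0.2205 + 431·0.008591) / 1.229 = 28 meV.

28 meV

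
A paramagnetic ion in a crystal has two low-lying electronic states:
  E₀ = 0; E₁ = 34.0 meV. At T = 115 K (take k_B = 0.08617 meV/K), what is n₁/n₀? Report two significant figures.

k_BT = 0.08617 × 115 K = 9.910 meV.
n₁/n₀ = exp[−(E₁−E₀)/kT] = exp(−(34.0 meV)/(9.910 meV)) = exp(-3.431) = 0.032.

0.032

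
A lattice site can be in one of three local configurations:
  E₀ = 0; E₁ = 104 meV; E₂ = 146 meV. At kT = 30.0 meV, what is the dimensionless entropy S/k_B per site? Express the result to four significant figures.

Eᵢ/kT = 0, 3.46667, 4.86667.
Z = Σ e^(−Eᵢ/kT) = e^(−0) + e^(−3.46667) + e^(−4.86667) = 1.00000 + 0.0312208 + 0.00769896 = 1.03892.
⟨E⟩ = Σ EᵢPᵢ = 4.20726 meV.
S/k_B = ln Z + ⟨E⟩/kT = ln(1.03892) + 4.20726/30.0 = 0.0381817 + 0.140242 = 0.1784.

0.1784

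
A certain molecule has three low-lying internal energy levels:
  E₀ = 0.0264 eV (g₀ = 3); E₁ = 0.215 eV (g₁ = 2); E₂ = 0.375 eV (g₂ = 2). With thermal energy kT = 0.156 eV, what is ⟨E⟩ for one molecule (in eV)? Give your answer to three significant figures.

Eᵢ/kT = 0.16923, 1.3782, 2.4038.
Z = Σ gᵢe^(−Eᵢ/kT) = 3·e^(−0.16923) + 2·e^(−1.3782) + 2·e^(−2.4038) = 2.5329 + 0.50406 + 0.18075 = 3.2177.
⟨E⟩ = Σ Eᵢ gᵢe^(−Eᵢ/kT) / Z = (0.0264·2.5329 + 0.215·0.50406 + 0.375·0.18075) / 3.2177 = 0.0755 eV.

0.0755 eV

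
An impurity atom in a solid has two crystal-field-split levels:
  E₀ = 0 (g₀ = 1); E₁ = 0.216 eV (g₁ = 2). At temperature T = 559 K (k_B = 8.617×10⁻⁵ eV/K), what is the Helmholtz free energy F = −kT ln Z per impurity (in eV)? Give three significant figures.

-0.00108 eV

k_BT = 8.617×10⁻⁵ × 559 K = 0.048169 eV.
Eᵢ/kT = 0, 4.4842.
Z = Σ gᵢe^(−Eᵢ/kT) = 1·e^(−0) + 2·e^(−4.4842) = 1.0000 + 0.022572 = 1.0226.
F = −kT ln Z = −0.048169 × ln(1.0226) = −0.048169 × 0.022348 = -0.00108 eV.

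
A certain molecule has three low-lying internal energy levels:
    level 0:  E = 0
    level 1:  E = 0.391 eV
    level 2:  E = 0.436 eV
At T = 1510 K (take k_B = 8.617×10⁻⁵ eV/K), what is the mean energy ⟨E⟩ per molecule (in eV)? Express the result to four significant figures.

k_BT = 8.617×10⁻⁵ × 1510 K = 0.130117 eV.
Eᵢ/kT = 0, 3.00499, 3.35083.
Z = Σ e^(−Eᵢ/kT) = e^(−0) + e^(−3.00499) + e^(−3.35083) = 1.00000 + 0.0495392 + 0.0350552 = 1.08459.
⟨E⟩ = Σ Eᵢ e^(−Eᵢ/kT) / Z = (0·1.00000 + 0.391·0.0495392 + 0.436·0.0350552) / 1.08459 = 0.03195 eV.

0.03195 eV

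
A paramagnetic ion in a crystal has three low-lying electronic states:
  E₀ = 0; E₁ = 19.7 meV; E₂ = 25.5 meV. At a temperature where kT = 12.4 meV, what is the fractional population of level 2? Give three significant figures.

0.0960

Eᵢ/kT = 0, 1.5887, 2.0565.
Z = Σ e^(−Eᵢ/kT) = e^(−0) + e^(−1.5887) + e^(−2.0565) = 1.0000 + 0.20419 + 0.12790 = 1.3321.
P₂ = e^(−E₂/kT) / Z = 0.12790/1.3321 = 0.0960.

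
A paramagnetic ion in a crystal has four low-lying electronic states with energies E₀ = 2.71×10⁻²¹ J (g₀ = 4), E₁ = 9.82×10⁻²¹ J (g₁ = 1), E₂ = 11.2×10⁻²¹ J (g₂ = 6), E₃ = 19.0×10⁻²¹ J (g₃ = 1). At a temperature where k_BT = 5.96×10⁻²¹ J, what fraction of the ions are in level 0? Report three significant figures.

0.688

Eᵢ/kT = 0.45470, 1.6477, 1.8792, 3.1879.
Z = Σ gᵢe^(−Eᵢ/kT) = 4·e^(−0.45470) + 1·e^(−1.6477) + 6·e^(−1.8792) + 1·e^(−3.1879) = 2.5386 + 0.19249 + 0.91627 + 0.041258 = 3.6886.
P₀ = g₀ e^(−E₀/kT) / Z = 2.5386/3.6886 = 0.688.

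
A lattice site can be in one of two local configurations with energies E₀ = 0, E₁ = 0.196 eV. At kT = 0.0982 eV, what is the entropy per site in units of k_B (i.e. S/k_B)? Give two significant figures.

0.37

Eᵢ/kT = 0, 1.996.
Z = Σ e^(−Eᵢ/kT) = e^(−0) + e^(−1.996) = 1.000 + 0.1359 = 1.136.
⟨E⟩ = Σ EᵢPᵢ = 0.02345 eV.
S/k_B = ln Z + ⟨E⟩/kT = ln(1.136) + 0.02345/0.0982 = 0.1275 + 0.2388 = 0.37.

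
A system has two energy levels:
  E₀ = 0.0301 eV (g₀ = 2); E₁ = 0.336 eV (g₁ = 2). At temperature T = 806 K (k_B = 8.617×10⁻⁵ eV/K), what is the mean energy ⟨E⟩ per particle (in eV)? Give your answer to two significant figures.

0.034 eV

k_BT = 8.617×10⁻⁵ × 806 K = 0.06945 eV.
Eᵢ/kT = 0.4334, 4.838.
Z = Σ gᵢe^(−Eᵢ/kT) = 2·e^(−0.4334) + 2·e^(−4.838) = 1.297 + 0.01585 = 1.313.
⟨E⟩ = Σ Eᵢ gᵢe^(−Eᵢ/kT) / Z = (0.0301·1.297 + 0.336·0.01585) / 1.313 = 0.034 eV.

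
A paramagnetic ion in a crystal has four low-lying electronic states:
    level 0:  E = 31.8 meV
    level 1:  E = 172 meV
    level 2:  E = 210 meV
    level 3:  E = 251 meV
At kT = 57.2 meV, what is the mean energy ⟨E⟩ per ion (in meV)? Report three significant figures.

53.3 meV

Eᵢ/kT = 0.55594, 3.0070, 3.6713, 4.3881.
Z = Σ e^(−Eᵢ/kT) = e^(−0.55594) + e^(−3.0070) + e^(−3.6713) + e^(−4.3881) = 0.57353 + 0.049440 + 0.025443 + 0.012424 = 0.66084.
⟨E⟩ = Σ Eᵢ e^(−Eᵢ/kT) / Z = (31.8·0.57353 + 172·0.049440 + 210·0.025443 + 251·0.012424) / 0.66084 = 53.3 meV.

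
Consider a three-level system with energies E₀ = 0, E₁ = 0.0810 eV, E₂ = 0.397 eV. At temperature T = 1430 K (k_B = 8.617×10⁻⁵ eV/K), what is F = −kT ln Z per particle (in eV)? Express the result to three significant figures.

k_BT = 8.617×10⁻⁵ × 1430 K = 0.12322 eV.
Eᵢ/kT = 0, 0.65736, 3.2219.
Z = Σ e^(−Eᵢ/kT) = e^(−0) + e^(−0.65736) + e^(−3.2219) = 1.0000 + 0.51822 + 0.039879 = 1.5581.
F = −kT ln Z = −0.12322 × ln(1.5581) = −0.12322 × 0.44347 = -0.0546 eV.

-0.0546 eV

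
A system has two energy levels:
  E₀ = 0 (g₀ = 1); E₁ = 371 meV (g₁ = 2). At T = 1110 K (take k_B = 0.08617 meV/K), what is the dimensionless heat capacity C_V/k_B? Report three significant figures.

0.574

k_BT = 0.08617 × 1110 K = 95.649 meV.
Eᵢ/kT = 0, 3.8788.
Z = Σ gᵢe^(−Eᵢ/kT) = 1·e^(−0) + 2·e^(−3.8788) = 1.0000 + 0.041351 = 1.0414.
⟨E⟩ = 14.731 meV, ⟨E²⟩ = 5465.3 meV².
C_V/k_B = (⟨E²⟩ − ⟨E⟩²)/(kT)² = (5465.3 − 217.00)/9148.7 = 0.574.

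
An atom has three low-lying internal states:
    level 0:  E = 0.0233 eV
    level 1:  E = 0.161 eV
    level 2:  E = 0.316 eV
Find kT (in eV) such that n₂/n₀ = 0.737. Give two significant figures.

n₂/n₀ = exp[−(E₂−E₀)/kT] = 0.737.
⇒ (E₂−E₀)/kT = ln(1/0.737) = ln(1.357) = 0.3053.
kT = 0.2927 eV / 0.3053 = 0.96 eV.

0.96 eV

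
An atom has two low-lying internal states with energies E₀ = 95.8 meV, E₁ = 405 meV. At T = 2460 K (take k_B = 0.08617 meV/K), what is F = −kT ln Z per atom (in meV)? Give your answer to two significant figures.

51 meV

k_BT = 0.08617 × 2460 K = 212.0 meV.
Eᵢ/kT = 0.4519, 1.910.
Z = Σ e^(−Eᵢ/kT) = e^(−0.4519) + e^(−1.910) = 0.6364 + 0.1481 = 0.7845.
F = −kT ln Z = −212.0 × ln(0.7845) = −212.0 × -0.2427 = 51 meV.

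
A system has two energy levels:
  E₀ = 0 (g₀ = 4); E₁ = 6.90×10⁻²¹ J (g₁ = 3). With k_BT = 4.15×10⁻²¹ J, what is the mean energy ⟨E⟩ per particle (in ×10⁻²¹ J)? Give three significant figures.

0.859 ×10⁻²¹ J

Eᵢ/kT = 0, 1.6627.
Z = Σ gᵢe^(−Eᵢ/kT) = 4·e^(−0) + 3·e^(−1.6627) = 4.0000 + 0.56888 = 4.5689.
⟨E⟩ = Σ Eᵢ gᵢe^(−Eᵢ/kT) / Z = (0·4.0000 + 6.90·0.56888) / 4.5689 = 0.859 ×10⁻²¹ J.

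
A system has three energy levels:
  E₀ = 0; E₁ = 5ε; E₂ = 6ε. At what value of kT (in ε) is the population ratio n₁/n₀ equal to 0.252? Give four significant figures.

n₁/n₀ = exp[−(E₁−E₀)/kT] = 0.252.
⇒ (E₁−E₀)/kT = ln(1/0.252) = ln(3.96825) = 1.37833.
kT = 5ε / 1.37833 = 3.628 ε.

3.628 ε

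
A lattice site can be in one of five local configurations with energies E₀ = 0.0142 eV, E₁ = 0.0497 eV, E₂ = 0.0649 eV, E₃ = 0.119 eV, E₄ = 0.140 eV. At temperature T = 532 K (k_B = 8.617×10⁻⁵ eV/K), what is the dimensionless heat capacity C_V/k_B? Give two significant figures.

0.53

k_BT = 8.617×10⁻⁵ × 532 K = 0.04584 eV.
Eᵢ/kT = 0.3098, 1.084, 1.416, 2.596, 3.054.
Z = Σ e^(−Eᵢ/kT) = e^(−0.3098) + e^(−1.084) + e^(−1.416) + e^(−2.596) + e^(−3.054) = 0.7336 + 0.3382 + 0.2427 + 0.07457 + 0.04717 = 1.436.
⟨E⟩ = 0.04071 eV, ⟨E²⟩ = 0.002776 eV².
C_V/k_B = (⟨E²⟩ − ⟨E⟩²)/(kT)² = (0.002776 − 0.001657)/0.002101 = 0.53.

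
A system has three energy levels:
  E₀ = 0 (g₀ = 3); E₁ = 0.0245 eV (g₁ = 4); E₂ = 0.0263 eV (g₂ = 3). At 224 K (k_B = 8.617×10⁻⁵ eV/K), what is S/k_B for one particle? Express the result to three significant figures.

2.09

k_BT = 8.617×10⁻⁵ × 224 K = 0.019302 eV.
Eᵢ/kT = 0, 1.2693, 1.3626.
Z = Σ gᵢe^(−Eᵢ/kT) = 3·e^(−0) + 4·e^(−1.2693) + 3·e^(−1.3626) = 3.0000 + 1.1241 + 0.76798 = 4.8921.
⟨E⟩ = Σ EᵢPᵢ = 0.0097582 eV.
S/k_B = ln Z + ⟨E⟩/kT = ln(4.8921) + 0.0097582/0.019302 = 1.5876 + 0.50555 = 2.09.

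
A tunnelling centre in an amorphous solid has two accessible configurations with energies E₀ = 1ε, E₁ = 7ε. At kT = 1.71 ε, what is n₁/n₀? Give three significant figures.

n₁/n₀ = exp[−(E₁−E₀)/kT] = exp(−(6ε)/(1.71ε)) = exp(-3.5088) = 0.0299.

0.0299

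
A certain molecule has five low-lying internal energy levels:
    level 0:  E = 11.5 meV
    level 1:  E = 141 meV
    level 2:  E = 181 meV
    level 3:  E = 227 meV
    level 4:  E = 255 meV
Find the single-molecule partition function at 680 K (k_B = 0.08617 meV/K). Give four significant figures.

Z = 0.9912

k_BT = 0.08617 × 680 K = 58.5956 meV.
Eᵢ/kT = 0.196260, 2.40632, 3.08897, 3.87401, 4.35186.
Z = Σ e^(−Eᵢ/kT) = e^(−0.196260) + e^(−2.40632) + e^(−3.08897) + e^(−3.87401) + e^(−4.35186) = 0.821799 + 0.0901464 + 0.0455488 + 0.0207749 + 0.0128828 = 0.991152.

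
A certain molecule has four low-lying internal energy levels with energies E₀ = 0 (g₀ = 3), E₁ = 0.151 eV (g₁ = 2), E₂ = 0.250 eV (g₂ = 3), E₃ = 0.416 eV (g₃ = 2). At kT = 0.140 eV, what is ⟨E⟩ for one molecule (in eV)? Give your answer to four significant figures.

Eᵢ/kT = 0, 1.07857, 1.78571, 2.97143.
Z = Σ gᵢe^(−Eᵢ/kT) = 3·e^(−0) + 2·e^(−1.07857) + 3·e^(−1.78571) + 2·e^(−2.97143) = 3.00000 + 0.680163 + 0.503034 + 0.102460 = 4.28566.
⟨E⟩ = Σ Eᵢ gᵢe^(−Eᵢ/kT) / Z = (0·3.00000 + 0.151·0.680163 + 0.250·0.503034 + 0.416·0.102460) / 4.28566 = 0.06325 eV.

0.06325 eV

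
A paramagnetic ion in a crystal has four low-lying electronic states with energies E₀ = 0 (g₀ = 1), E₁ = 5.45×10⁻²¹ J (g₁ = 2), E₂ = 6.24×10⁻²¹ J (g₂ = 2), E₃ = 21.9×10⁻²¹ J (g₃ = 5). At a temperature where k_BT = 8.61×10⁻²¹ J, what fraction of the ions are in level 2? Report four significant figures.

Eᵢ/kT = 0, 0.632985, 0.724739, 2.54355.
Z = Σ gᵢe^(−Eᵢ/kT) = 1·e^(−0) + 2·e^(−0.632985) + 2·e^(−0.724739) + 5·e^(−2.54355) = 1.00000 + 1.06201 + 0.968902 + 0.392935 = 3.42385.
P₂ = g₂ e^(−E₂/kT) / Z = 0.968902/3.42385 = 0.2830.

0.2830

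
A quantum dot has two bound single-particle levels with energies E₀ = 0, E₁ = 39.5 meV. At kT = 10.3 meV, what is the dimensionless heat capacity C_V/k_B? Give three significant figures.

0.304

Eᵢ/kT = 0, 3.8350.
Z = Σ e^(−Eᵢ/kT) = e^(−0) + e^(−3.8350) = 1.0000 + 0.021601 = 1.0216.
⟨E⟩ = 0.83520 meV, ⟨E²⟩ = 32.990 meV².
C_V/k_B = (⟨E²⟩ − ⟨E⟩²)/(kT)² = (32.990 − 0.69756)/106.09 = 0.304.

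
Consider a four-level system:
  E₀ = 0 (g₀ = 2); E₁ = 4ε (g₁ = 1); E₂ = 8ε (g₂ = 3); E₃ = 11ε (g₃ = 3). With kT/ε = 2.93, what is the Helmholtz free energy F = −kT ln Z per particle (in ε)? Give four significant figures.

-2.709 ε

Eᵢ/kT = 0, 1.36519, 2.73038, 3.75427.
Z = Σ gᵢe^(−Eᵢ/kT) = 2·e^(−0) + 1·e^(−1.36519) + 3·e^(−2.73038) + 3·e^(−3.75427) = 2.00000 + 0.255332 + 0.195584 + 0.0702526 = 2.52117.
F = −kT ln Z = −2.93 × ln(2.52117) = −2.93 × 0.924723 = -2.709 ε.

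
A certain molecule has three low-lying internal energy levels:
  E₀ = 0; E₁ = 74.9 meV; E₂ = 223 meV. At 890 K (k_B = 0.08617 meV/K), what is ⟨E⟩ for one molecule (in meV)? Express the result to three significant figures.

28.2 meV

k_BT = 0.08617 × 890 K = 76.691 meV.
Eᵢ/kT = 0, 0.97665, 2.9078.
Z = Σ e^(−Eᵢ/kT) = e^(−0) + e^(−0.97665) + e^(−2.9078) = 1.0000 + 0.37657 + 0.054596 = 1.4312.
⟨E⟩ = Σ Eᵢ e^(−Eᵢ/kT) / Z = (0·1.0000 + 74.9·0.37657 + 223·0.054596) / 1.4312 = 28.2 meV.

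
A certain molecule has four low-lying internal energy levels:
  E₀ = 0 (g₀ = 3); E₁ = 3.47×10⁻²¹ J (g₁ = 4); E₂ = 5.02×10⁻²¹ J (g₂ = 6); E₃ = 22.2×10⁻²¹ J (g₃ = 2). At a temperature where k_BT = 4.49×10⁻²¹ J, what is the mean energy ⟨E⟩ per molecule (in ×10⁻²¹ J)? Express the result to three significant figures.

Eᵢ/kT = 0, 0.77283, 1.1180, 4.9443.
Z = Σ gᵢe^(−Eᵢ/kT) = 3·e^(−0) + 4·e^(−0.77283) + 6·e^(−1.1180) + 2·e^(−4.9443) = 3.0000 + 1.8468 + 1.9616 + 0.014248 = 6.8226.
⟨E⟩ = Σ Eᵢ gᵢe^(−Eᵢ/kT) / Z = (0·3.0000 + 3.47·1.8468 + 5.02·1.9616 + 22.2·0.014248) / 6.8226 = 2.43 ×10⁻²¹ J.

2.43 ×10⁻²¹ J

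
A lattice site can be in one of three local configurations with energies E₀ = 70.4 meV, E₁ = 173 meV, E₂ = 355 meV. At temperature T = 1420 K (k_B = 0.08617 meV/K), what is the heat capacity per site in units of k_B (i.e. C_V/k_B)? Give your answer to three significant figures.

0.396

k_BT = 0.08617 × 1420 K = 122.36 meV.
Eᵢ/kT = 0.57535, 1.4139, 2.9013.
Z = Σ e^(−Eᵢ/kT) = e^(−0.57535) + e^(−1.4139) + e^(−2.9013) = 0.56251 + 0.24319 + 0.054952 = 0.86065.
⟨E⟩ = 117.56 meV, ⟨E²⟩ = 19743 meV².
C_V/k_B = (⟨E²⟩ − ⟨E⟩²)/(kT)² = (19743 − 13820)/14972 = 0.396.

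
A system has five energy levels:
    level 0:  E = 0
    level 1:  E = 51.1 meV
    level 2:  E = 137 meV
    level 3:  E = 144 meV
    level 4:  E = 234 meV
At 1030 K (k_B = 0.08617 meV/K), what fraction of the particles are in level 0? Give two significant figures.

0.49

k_BT = 0.08617 × 1030 K = 88.76 meV.
Eᵢ/kT = 0, 0.5757, 1.543, 1.622, 2.636.
Z = Σ e^(−Eᵢ/kT) = e^(−0) + e^(−0.5757) + e^(−1.543) + e^(−1.622) + e^(−2.636) = 1.000 + 0.5623 + 0.2137 + 0.1975 + 0.07165 = 2.045.
P₀ = e^(−E₀/kT) / Z = 1.000/2.045 = 0.49.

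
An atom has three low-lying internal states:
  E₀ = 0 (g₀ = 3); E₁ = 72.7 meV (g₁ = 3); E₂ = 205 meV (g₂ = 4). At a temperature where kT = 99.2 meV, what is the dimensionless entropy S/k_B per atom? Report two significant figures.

2.0

Eᵢ/kT = 0, 0.7329, 2.067.
Z = Σ gᵢe^(−Eᵢ/kT) = 3·e^(−0) + 3·e^(−0.7329) + 4·e^(−2.067) = 3.000 + 1.442 + 0.5063 = 4.948.
⟨E⟩ = Σ EᵢPᵢ = 42.16 meV.
S/k_B = ln Z + ⟨E⟩/kT = ln(4.948) + 42.16/99.2 = 1.599 + 0.4250 = 2.0.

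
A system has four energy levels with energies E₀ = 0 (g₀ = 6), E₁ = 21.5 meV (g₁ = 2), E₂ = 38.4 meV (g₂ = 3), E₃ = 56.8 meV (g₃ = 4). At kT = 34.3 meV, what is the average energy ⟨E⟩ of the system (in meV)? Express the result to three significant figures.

11.8 meV

Eᵢ/kT = 0, 0.62682, 1.1195, 1.6560.
Z = Σ gᵢe^(−Eᵢ/kT) = 6·e^(−0) + 2·e^(−0.62682) + 3·e^(−1.1195) + 4·e^(−1.6560) = 6.0000 + 1.0686 + 0.97933 + 0.76360 = 8.8115.
⟨E⟩ = Σ Eᵢ gᵢe^(−Eᵢ/kT) / Z = (0·6.0000 + 21.5·1.0686 + 38.4·0.97933 + 56.8·0.76360) / 8.8115 = 11.8 meV.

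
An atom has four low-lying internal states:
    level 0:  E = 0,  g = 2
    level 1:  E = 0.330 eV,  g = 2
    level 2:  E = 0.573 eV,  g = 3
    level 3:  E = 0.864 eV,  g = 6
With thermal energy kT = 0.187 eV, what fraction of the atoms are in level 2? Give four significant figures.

0.05511

Eᵢ/kT = 0, 1.76471, 3.06417, 4.62032.
Z = Σ gᵢe^(−Eᵢ/kT) = 2·e^(−0) + 2·e^(−1.76471) + 3·e^(−3.06417) + 6·e^(−4.62032) = 2.00000 + 0.342473 + 0.140078 + 0.0590979 = 2.54165.
P₂ = g₂ e^(−E₂/kT) / Z = 0.140078/2.54165 = 0.05511.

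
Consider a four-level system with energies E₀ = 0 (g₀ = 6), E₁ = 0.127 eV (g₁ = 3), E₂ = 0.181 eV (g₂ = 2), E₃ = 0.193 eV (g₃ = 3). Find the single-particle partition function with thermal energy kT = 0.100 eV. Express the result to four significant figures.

Eᵢ/kT = 0, 1.27000, 1.81000, 1.93000.
Z = Σ gᵢe^(−Eᵢ/kT) = 6·e^(−0) + 3·e^(−1.27000) + 2·e^(−1.81000) + 3·e^(−1.93000) = 6.00000 + 0.842495 + 0.327308 + 0.435445 = 7.60525.

Z = 7.605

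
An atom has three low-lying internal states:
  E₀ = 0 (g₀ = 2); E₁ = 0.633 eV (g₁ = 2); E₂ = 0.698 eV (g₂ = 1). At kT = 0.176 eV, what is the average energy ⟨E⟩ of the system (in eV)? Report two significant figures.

0.023 eV

Eᵢ/kT = 0, 3.597, 3.966.
Z = Σ gᵢe^(−Eᵢ/kT) = 2·e^(−0) + 2·e^(−3.597) + 1·e^(−3.966) = 2.000 + 0.05481 + 0.01895 = 2.074.
⟨E⟩ = Σ Eᵢ gᵢe^(−Eᵢ/kT) / Z = (0·2.000 + 0.633·0.05481 + 0.698·0.01895) / 2.074 = 0.023 eV.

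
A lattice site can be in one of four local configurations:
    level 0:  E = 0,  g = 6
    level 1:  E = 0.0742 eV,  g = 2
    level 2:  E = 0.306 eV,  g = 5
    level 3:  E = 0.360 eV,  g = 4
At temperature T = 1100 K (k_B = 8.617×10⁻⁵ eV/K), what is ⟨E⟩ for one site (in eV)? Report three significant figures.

k_BT = 8.617×10⁻⁵ × 1100 K = 0.094787 eV.
Eᵢ/kT = 0, 0.78281, 3.2283, 3.7980.
Z = Σ gᵢe^(−Eᵢ/kT) = 6·e^(−0) + 2·e^(−0.78281) + 5·e^(−3.2283) + 4·e^(−3.7980) = 6.0000 + 0.91424 + 0.19812 + 0.089662 = 7.2020.
⟨E⟩ = Σ Eᵢ gᵢe^(−Eᵢ/kT) / Z = (0·6.0000 + 0.0742·0.91424 + 0.306·0.19812 + 0.360·0.089662) / 7.2020 = 0.0223 eV.

0.0223 eV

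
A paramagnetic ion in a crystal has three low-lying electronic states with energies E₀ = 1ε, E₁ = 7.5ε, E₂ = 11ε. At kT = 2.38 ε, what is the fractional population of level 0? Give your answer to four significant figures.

0.9258

Eᵢ/kT = 0.420168, 3.15126, 4.62185.
Z = Σ e^(−Eᵢ/kT) = e^(−0.420168) + e^(−3.15126) + e^(−4.62185) = 0.656936 + 0.0427982 + 0.00983459 = 0.709569.
P₀ = e^(−E₀/kT) / Z = 0.656936/0.709569 = 0.9258.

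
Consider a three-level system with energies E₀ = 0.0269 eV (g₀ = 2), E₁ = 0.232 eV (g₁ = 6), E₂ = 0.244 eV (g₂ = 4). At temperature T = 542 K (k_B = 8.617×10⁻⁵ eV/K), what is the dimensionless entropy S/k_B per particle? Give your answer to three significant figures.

k_BT = 8.617×10⁻⁵ × 542 K = 0.046704 eV.
Eᵢ/kT = 0.57597, 4.9675, 5.2244.
Z = Σ gᵢe^(−Eᵢ/kT) = 2·e^(−0.57597) + 6·e^(−4.9675) + 4·e^(−5.2244) = 1.1243 + 0.041763 + 0.021534 = 1.1876.
⟨E⟩ = Σ EᵢPᵢ = 0.038049 eV.
S/k_B = ln Z + ⟨E⟩/kT = ln(1.1876) + 0.038049/0.046704 = 0.17193 + 0.81468 = 0.987.

0.987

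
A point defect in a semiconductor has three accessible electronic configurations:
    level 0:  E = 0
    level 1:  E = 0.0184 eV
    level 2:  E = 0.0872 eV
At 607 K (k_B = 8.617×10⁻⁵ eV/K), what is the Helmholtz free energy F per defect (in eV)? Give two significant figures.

-0.033 eV

k_BT = 8.617×10⁻⁵ × 607 K = 0.05231 eV.
Eᵢ/kT = 0, 0.3517, 1.667.
Z = Σ e^(−Eᵢ/kT) = e^(−0) + e^(−0.3517) + e^(−1.667) = 1.000 + 0.7035 + 0.1888 = 1.892.
F = −kT ln Z = −0.05231 × ln(1.892) = −0.05231 × 0.6376 = -0.033 eV.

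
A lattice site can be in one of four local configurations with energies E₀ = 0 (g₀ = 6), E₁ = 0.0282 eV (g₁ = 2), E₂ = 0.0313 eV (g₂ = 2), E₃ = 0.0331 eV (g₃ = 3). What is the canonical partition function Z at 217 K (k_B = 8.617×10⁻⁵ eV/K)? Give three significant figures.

k_BT = 8.617×10⁻⁵ × 217 K = 0.018699 eV.
Eᵢ/kT = 0, 1.5081, 1.6739, 1.7701.
Z = Σ gᵢe^(−Eᵢ/kT) = 6·e^(−0) + 2·e^(−1.5081) + 2·e^(−1.6739) + 3·e^(−1.7701) = 6.0000 + 0.44266 + 0.37503 + 0.51095 = 7.3286.

Z = 7.33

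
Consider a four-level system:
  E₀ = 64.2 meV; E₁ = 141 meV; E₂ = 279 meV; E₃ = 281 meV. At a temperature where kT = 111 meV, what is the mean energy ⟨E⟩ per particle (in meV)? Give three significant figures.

Eᵢ/kT = 0.57838, 1.2703, 2.5135, 2.5315.
Z = Σ e^(−Eᵢ/kT) = e^(−0.57838) + e^(−1.2703) + e^(−2.5135) + e^(−2.5315) = 0.56081 + 0.28075 + 0.080984 + 0.079540 = 1.0021.
⟨E⟩ = Σ Eᵢ e^(−Eᵢ/kT) / Z = (64.2·0.56081 + 141·0.28075 + 279·0.080984 + 281·0.079540) / 1.0021 = 120 meV.

120 meV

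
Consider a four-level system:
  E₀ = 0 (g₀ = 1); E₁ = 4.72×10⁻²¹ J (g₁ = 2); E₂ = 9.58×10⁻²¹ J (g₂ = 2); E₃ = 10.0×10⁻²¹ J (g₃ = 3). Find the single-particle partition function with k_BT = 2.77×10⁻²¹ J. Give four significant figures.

Z = 1.508

Eᵢ/kT = 0, 1.70397, 3.45848, 3.61011.
Z = Σ gᵢe^(−Eᵢ/kT) = 1·e^(−0) + 2·e^(−1.70397) + 2·e^(−3.45848) + 3·e^(−3.61011) = 1.00000 + 0.363919 + 0.0629551 + 0.0811466 = 1.50802.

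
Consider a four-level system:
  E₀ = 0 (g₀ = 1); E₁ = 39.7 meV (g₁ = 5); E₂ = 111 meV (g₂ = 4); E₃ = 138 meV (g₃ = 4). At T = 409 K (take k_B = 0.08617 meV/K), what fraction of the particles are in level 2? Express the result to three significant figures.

0.0597

k_BT = 0.08617 × 409 K = 35.244 meV.
Eᵢ/kT = 0, 1.1264, 3.1495, 3.9156.
Z = Σ gᵢe^(−Eᵢ/kT) = 1·e^(−0) + 5·e^(−1.1264) + 4·e^(−3.1495) + 4·e^(−3.9156) = 1.0000 + 1.6210 + 0.17149 + 0.079714 = 2.8722.
P₂ = g₂ e^(−E₂/kT) / Z = 0.17149/2.8722 = 0.0597.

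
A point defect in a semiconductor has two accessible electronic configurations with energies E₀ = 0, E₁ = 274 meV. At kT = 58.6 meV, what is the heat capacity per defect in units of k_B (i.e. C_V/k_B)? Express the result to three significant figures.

Eᵢ/kT = 0, 4.6758.
Z = Σ e^(−Eᵢ/kT) = e^(−0) + e^(−4.6758) = 1.0000 + 0.0093181 = 1.0093.
⟨E⟩ = 2.5296 meV, ⟨E²⟩ = 693.12 meV².
C_V/k_B = (⟨E²⟩ − ⟨E⟩²)/(kT)² = (693.12 − 6.3989)/3434.0 = 0.200.

0.200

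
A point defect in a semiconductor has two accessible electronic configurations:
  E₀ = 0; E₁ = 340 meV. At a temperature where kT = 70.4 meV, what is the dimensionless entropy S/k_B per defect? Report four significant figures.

0.04624

Eᵢ/kT = 0, 4.82955.
Z = Σ e^(−Eᵢ/kT) = e^(−0) + e^(−4.82955) = 1.00000 + 0.00799012 = 1.00799.
⟨E⟩ = Σ EᵢPᵢ = 2.69511 meV.
S/k_B = ln Z + ⟨E⟩/kT = ln(1.00799) + 2.69511/70.4 = 0.00795825 + 0.0382828 = 0.04624.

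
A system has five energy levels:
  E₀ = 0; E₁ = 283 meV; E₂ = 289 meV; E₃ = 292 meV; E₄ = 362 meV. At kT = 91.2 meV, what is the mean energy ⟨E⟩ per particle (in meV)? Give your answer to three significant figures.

38.0 meV

Eᵢ/kT = 0, 3.1031, 3.1689, 3.2018, 3.9693.
Z = Σ e^(−Eᵢ/kT) = e^(−0) + e^(−3.1031) + e^(−3.1689) + e^(−3.2018) + e^(−3.9693) = 1.0000 + 0.044910 + 0.042050 + 0.040689 + 0.018887 = 1.1465.
⟨E⟩ = Σ Eᵢ e^(−Eᵢ/kT) / Z = (0·1.0000 + 283·0.044910 + 289·0.042050 + 292·0.040689 + 362·0.018887) / 1.1465 = 38.0 meV.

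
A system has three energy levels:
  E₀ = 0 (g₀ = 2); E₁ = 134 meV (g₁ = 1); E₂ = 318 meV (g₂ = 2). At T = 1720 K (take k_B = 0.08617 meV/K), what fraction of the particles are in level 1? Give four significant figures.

0.1534

k_BT = 0.08617 × 1720 K = 148.212 meV.
Eᵢ/kT = 0, 0.904110, 2.14558.
Z = Σ gᵢe^(−Eᵢ/kT) = 2·e^(−0) + 1·e^(−0.904110) + 2·e^(−2.14558) = 2.00000 + 0.404902 + 0.234000 = 2.63890.
P₁ = g₁ e^(−E₁/kT) / Z = 0.404902/2.63890 = 0.1534.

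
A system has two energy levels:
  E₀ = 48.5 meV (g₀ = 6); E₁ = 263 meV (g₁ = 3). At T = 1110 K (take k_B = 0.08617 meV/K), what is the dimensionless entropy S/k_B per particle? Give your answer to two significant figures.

2.0

k_BT = 0.08617 × 1110 K = 95.65 meV.
Eᵢ/kT = 0.5071, 2.750.
Z = Σ gᵢe^(−Eᵢ/kT) = 6·e^(−0.5071) + 3·e^(−2.750) = 3.613 + 0.1918 = 3.805.
⟨E⟩ = Σ EᵢPᵢ = 59.31 meV.
S/k_B = ln Z + ⟨E⟩/kT = ln(3.805) + 59.31/95.65 = 1.336 + 0.6201 = 2.0.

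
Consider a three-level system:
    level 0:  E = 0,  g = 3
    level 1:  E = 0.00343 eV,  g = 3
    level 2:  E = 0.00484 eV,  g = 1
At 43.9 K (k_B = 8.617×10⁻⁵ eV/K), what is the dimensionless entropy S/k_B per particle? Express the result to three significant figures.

1.83

k_BT = 8.617×10⁻⁵ × 43.9 K = 0.0037829 eV.
Eᵢ/kT = 0, 0.90671, 1.2794.
Z = Σ gᵢe^(−Eᵢ/kT) = 3·e^(−0) + 3·e^(−0.90671) + 1·e^(−1.2794) = 3.0000 + 1.2116 + 0.27820 = 4.4898.
⟨E⟩ = Σ EᵢPᵢ = 0.0012255 eV.
S/k_B = ln Z + ⟨E⟩/kT = ln(4.4898) + 0.0012255/0.0037829 = 1.5018 + 0.32396 = 1.83.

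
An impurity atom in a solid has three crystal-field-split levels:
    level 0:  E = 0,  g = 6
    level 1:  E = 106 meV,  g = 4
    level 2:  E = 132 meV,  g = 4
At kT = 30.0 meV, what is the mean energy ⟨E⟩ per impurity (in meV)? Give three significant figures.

Eᵢ/kT = 0, 3.5333, 4.4000.
Z = Σ gᵢe^(−Eᵢ/kT) = 6·e^(−0) + 4·e^(−3.5333) + 4·e^(−4.4000) = 6.0000 + 0.11683 + 0.049109 = 6.1659.
⟨E⟩ = Σ Eᵢ gᵢe^(−Eᵢ/kT) / Z = (0·6.0000 + 106·0.11683 + 132·0.049109) / 6.1659 = 3.06 meV.

3.06 meV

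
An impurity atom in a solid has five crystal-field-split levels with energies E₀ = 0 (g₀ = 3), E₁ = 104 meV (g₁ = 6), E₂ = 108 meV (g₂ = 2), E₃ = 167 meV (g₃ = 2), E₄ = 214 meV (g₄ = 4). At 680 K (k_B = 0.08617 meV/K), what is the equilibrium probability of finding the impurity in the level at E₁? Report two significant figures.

0.22

k_BT = 0.08617 × 680 K = 58.60 meV.
Eᵢ/kT = 0, 1.775, 1.843, 2.850, 3.652.
Z = Σ gᵢe^(−Eᵢ/kT) = 3·e^(−0) + 6·e^(−1.775) + 2·e^(−1.843) + 2·e^(−2.850) + 4·e^(−3.652) = 3.000 + 1.017 + 0.3167 + 0.1157 + 0.1038 = 4.553.
P₁ = g₁ e^(−E₁/kT) / Z = 1.017/4.553 = 0.22.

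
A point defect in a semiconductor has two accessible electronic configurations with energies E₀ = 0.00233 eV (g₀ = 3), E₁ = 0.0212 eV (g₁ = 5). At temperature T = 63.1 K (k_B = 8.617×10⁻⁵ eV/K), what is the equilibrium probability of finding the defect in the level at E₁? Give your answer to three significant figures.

k_BT = 8.617×10⁻⁵ × 63.1 K = 0.0054373 eV.
Eᵢ/kT = 0.42852, 3.8990.
Z = Σ gᵢe^(−Eᵢ/kT) = 3·e^(−0.42852) + 5·e^(−3.8990) = 1.9544 + 0.10131 = 2.0557.
P₁ = g₁ e^(−E₁/kT) / Z = 0.10131/2.0557 = 0.0493.

0.0493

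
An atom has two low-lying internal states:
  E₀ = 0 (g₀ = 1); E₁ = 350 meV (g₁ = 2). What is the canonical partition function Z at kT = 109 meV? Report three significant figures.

Eᵢ/kT = 0, 3.2110.
Z = Σ gᵢe^(−Eᵢ/kT) = 1·e^(−0) + 2·e^(−3.2110) = 1.0000 + 0.080633 = 1.0806.

Z = 1.08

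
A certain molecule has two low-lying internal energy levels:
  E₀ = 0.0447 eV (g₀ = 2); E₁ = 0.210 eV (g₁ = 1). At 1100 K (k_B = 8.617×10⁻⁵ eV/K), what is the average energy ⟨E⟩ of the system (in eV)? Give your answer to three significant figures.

0.0580 eV

k_BT = 8.617×10⁻⁵ × 1100 K = 0.094787 eV.
Eᵢ/kT = 0.47158, 2.2155.
Z = Σ gᵢe^(−Eᵢ/kT) = 2·e^(−0.47158) + 1·e^(−2.2155) = 1.2480 + 0.10910 = 1.3571.
⟨E⟩ = Σ Eᵢ gᵢe^(−Eᵢ/kT) / Z = (0.0447·1.2480 + 0.210·0.10910) / 1.3571 = 0.0580 eV.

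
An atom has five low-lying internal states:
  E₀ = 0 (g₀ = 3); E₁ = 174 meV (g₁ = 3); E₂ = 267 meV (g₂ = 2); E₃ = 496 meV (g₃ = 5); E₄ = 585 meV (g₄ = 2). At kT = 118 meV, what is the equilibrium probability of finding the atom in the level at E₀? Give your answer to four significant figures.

0.7531

Eᵢ/kT = 0, 1.47458, 2.26271, 4.20339, 4.95763.
Z = Σ gᵢe^(−Eᵢ/kT) = 3·e^(−0) + 3·e^(−1.47458) + 2·e^(−2.26271) + 5·e^(−4.20339) + 2·e^(−4.95763) = 3.00000 + 0.686625 + 0.208136 + 0.0747241 + 0.0140591 = 3.98354.
P₀ = g₀ e^(−E₀/kT) / Z = 3.00000/3.98354 = 0.7531.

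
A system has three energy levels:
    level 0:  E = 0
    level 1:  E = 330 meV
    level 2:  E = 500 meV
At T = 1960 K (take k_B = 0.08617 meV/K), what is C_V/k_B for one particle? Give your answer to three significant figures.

k_BT = 0.08617 × 1960 K = 168.89 meV.
Eᵢ/kT = 0, 1.9539, 2.9605.
Z = Σ e^(−Eᵢ/kT) = e^(−0) + e^(−1.9539) + e^(−2.9605) = 1.0000 + 0.14172 + 0.051793 = 1.1935.
⟨E⟩ = 60.883 meV, ⟨E²⟩ = 23780 meV².
C_V/k_B = (⟨E²⟩ − ⟨E⟩²)/(kT)² = (23780 − 3706.7)/28524 = 0.704.

0.704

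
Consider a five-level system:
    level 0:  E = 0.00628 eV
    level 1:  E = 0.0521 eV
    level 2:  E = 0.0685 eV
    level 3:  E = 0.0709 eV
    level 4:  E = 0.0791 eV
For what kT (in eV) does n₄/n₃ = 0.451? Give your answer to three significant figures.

0.0103 eV

n₄/n₃ = exp[−(E₄−E₃)/kT] = 0.451.
⇒ (E₄−E₃)/kT = ln(1/0.451) = ln(2.2173) = 0.79629.
kT = 0.0082 eV / 0.79629 = 0.0103 eV.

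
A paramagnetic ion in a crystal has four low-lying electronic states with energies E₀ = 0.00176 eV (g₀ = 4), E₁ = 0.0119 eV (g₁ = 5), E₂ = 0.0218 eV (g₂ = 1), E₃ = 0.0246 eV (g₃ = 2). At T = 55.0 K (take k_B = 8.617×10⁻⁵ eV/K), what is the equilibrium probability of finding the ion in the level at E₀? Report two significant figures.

0.87

k_BT = 8.617×10⁻⁵ × 55.0 K = 0.004739 eV.
Eᵢ/kT = 0.3714, 2.511, 4.600, 5.191.
Z = Σ gᵢe^(−Eᵢ/kT) = 4·e^(−0.3714) + 5·e^(−2.511) + 1·e^(−4.600) + 2·e^(−5.191) = 2.759 + 0.4059 + 0.01005 + 0.01113 = 3.186.
P₀ = g₀ e^(−E₀/kT) / Z = 2.759/3.186 = 0.87.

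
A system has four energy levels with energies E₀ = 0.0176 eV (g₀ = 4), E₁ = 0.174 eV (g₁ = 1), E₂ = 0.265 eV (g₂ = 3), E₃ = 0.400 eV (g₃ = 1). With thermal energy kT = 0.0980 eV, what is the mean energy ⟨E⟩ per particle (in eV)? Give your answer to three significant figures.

0.0398 eV

Eᵢ/kT = 0.17959, 1.7755, 2.7041, 4.0816.
Z = Σ gᵢe^(−Eᵢ/kT) = 4·e^(−0.17959) + 1·e^(−1.7755) + 3·e^(−2.7041) + 1·e^(−4.0816) = 3.3425 + 0.16940 + 0.20079 + 0.016880 = 3.7296.
⟨E⟩ = Σ Eᵢ gᵢe^(−Eᵢ/kT) / Z = (0.0176·3.3425 + 0.174·0.16940 + 0.265·0.20079 + 0.400·0.016880) / 3.7296 = 0.0398 eV.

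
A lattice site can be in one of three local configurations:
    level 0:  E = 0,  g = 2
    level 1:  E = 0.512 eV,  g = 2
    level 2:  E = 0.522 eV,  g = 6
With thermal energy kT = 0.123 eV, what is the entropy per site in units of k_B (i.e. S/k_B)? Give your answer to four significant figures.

0.9839

Eᵢ/kT = 0, 4.16260, 4.24390.
Z = Σ gᵢe^(−Eᵢ/kT) = 2·e^(−0) + 2·e^(−4.16260) + 6·e^(−4.24390) = 2.00000 + 0.0311341 + 0.0861091 = 2.11724.
⟨E⟩ = Σ EᵢPᵢ = 0.0287590 eV.
S/k_B = ln Z + ⟨E⟩/kT = ln(2.11724) + 0.0287590/0.123 = 0.750113 + 0.233813 = 0.9839.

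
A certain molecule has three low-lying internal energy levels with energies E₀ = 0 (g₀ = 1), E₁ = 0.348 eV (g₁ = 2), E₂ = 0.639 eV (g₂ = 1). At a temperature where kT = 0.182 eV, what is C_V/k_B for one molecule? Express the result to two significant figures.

0.84

Eᵢ/kT = 0, 1.912, 3.511.
Z = Σ gᵢe^(−Eᵢ/kT) = 1·e^(−0) + 2·e^(−1.912) + 1·e^(−3.511) = 1.000 + 0.2956 + 0.02987 = 1.325.
⟨E⟩ = 0.09204 eV, ⟨E²⟩ = 0.03622 eV².
C_V/k_B = (⟨E²⟩ − ⟨E⟩²)/(kT)² = (0.03622 − 0.008471)/0.03312 = 0.84.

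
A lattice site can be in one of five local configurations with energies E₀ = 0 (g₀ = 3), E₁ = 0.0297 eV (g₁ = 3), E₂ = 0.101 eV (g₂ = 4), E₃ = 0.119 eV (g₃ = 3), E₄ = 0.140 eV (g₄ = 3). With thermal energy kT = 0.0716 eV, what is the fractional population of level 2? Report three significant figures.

0.140

Eᵢ/kT = 0, 0.41480, 1.4106, 1.6620, 1.9553.
Z = Σ gᵢe^(−Eᵢ/kT) = 3·e^(−0) + 3·e^(−0.41480) + 4·e^(−1.4106) + 3·e^(−1.6620) + 3·e^(−1.9553) = 3.0000 + 1.9814 + 0.97599 + 0.56928 + 0.42457 = 6.9512.
P₂ = g₂ e^(−E₂/kT) / Z = 0.97599/6.9512 = 0.140.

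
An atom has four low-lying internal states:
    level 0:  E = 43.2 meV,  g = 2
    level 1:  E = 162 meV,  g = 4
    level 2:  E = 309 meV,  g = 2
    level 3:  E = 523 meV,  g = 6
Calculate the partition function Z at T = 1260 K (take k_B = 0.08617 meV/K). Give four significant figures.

Z = 2.408

k_BT = 0.08617 × 1260 K = 108.574 meV.
Eᵢ/kT = 0.397885, 1.49207, 2.84599, 4.81699.
Z = Σ gᵢe^(−Eᵢ/kT) = 2·e^(−0.397885) + 4·e^(−1.49207) + 2·e^(−2.84599) + 6·e^(−4.81699) = 1.34348 + 0.899626 + 0.116153 + 0.0485466 = 2.40781.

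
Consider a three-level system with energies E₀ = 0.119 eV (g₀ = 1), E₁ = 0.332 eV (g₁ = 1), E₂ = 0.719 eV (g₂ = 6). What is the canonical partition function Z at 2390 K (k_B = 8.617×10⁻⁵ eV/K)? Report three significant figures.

Z = 0.943

k_BT = 8.617×10⁻⁵ × 2390 K = 0.20595 eV.
Eᵢ/kT = 0.57781, 1.6120, 3.4911.
Z = Σ gᵢe^(−Eᵢ/kT) = 1·e^(−0.57781) + 1·e^(−1.6120) + 6·e^(−3.4911) = 0.56113 + 0.19949 + 0.18280 = 0.94342.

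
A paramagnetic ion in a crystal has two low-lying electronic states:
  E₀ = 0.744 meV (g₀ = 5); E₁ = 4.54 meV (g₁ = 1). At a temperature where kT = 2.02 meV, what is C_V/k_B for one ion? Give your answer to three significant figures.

0.102

Eᵢ/kT = 0.36832, 2.2475.
Z = Σ gᵢe^(−Eᵢ/kT) = 5·e^(−0.36832) + 1·e^(−2.2475) = 3.4595 + 0.10566 = 3.5652.
⟨E⟩ = 0.85649 meV, ⟨E²⟩ = 1.1480 meV².
C_V/k_B = (⟨E²⟩ − ⟨E⟩²)/(kT)² = (1.1480 − 0.73358)/4.0804 = 0.102.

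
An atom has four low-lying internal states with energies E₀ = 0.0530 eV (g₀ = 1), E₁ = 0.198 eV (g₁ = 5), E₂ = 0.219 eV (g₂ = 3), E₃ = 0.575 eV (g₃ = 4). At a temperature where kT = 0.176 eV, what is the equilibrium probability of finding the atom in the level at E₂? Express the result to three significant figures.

0.256

Eᵢ/kT = 0.30114, 1.1250, 1.2443, 3.2670.
Z = Σ gᵢe^(−Eᵢ/kT) = 1·e^(−0.30114) + 5·e^(−1.1250) + 3·e^(−1.2443) + 4·e^(−3.2670) = 0.73997 + 1.6233 + 0.86443 + 0.15248 = 3.3802.
P₂ = g₂ e^(−E₂/kT) / Z = 0.86443/3.3802 = 0.256.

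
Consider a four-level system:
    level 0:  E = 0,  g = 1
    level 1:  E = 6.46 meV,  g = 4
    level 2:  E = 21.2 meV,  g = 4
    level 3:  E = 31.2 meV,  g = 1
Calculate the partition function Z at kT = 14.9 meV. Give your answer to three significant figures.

Eᵢ/kT = 0, 0.43356, 1.4228, 2.0940.
Z = Σ gᵢe^(−Eᵢ/kT) = 1·e^(−0) + 4·e^(−0.43356) + 4·e^(−1.4228) + 1·e^(−2.0940) = 1.0000 + 2.5928 + 0.96415 + 0.12319 = 4.6801.

Z = 4.68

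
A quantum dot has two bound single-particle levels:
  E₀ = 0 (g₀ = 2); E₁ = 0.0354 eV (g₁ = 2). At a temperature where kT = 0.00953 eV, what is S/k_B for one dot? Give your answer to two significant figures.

0.81

Eᵢ/kT = 0, 3.715.
Z = Σ gᵢe^(−Eᵢ/kT) = 2·e^(−0) + 2·e^(−3.715) = 2.000 + 0.04871 = 2.049.
⟨E⟩ = Σ EᵢPᵢ = 0.0008415 eV.
S/k_B = ln Z + ⟨E⟩/kT = ln(2.049) + 0.0008415/0.00953 = 0.7174 + 0.08830 = 0.81.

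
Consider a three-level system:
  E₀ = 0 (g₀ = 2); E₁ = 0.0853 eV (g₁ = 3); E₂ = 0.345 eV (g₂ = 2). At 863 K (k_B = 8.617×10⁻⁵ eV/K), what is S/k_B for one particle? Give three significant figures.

k_BT = 8.617×10⁻⁵ × 863 K = 0.074365 eV.
Eᵢ/kT = 0, 1.1470, 4.6393.
Z = Σ gᵢe^(−Eᵢ/kT) = 2·e^(−0) + 3·e^(−1.1470) + 2·e^(−4.6393) = 2.0000 + 0.95276 + 0.019329 = 2.9721.
⟨E⟩ = Σ EᵢPᵢ = 0.029588 eV.
S/k_B = ln Z + ⟨E⟩/kT = ln(2.9721) + 0.029588/0.074365 = 1.0893 + 0.39788 = 1.49.

1.49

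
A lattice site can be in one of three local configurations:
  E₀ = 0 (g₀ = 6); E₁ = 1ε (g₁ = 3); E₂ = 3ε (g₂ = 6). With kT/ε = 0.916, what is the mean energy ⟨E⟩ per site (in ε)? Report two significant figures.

0.23 ε

Eᵢ/kT = 0, 1.092, 3.275.
Z = Σ gᵢe^(−Eᵢ/kT) = 6·e^(−0) + 3·e^(−1.092) + 6·e^(−3.275) = 6.000 + 1.007 + 0.2269 = 7.234.
⟨E⟩ = Σ Eᵢ gᵢe^(−Eᵢ/kT) / Z = (0·6.000 + 1·1.007 + 3·0.2269) / 7.234 = 0.23 ε.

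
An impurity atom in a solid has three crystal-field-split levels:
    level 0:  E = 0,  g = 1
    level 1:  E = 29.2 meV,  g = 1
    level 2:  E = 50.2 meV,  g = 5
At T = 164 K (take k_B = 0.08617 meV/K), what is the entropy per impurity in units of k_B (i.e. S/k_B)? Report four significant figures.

k_BT = 0.08617 × 164 K = 14.1319 meV.
Eᵢ/kT = 0, 2.06625, 3.55225.
Z = Σ gᵢe^(−Eᵢ/kT) = 1·e^(−0) + 1·e^(−2.06625) + 5·e^(−3.55225) = 1.00000 + 0.126660 + 0.143300 = 1.26996.
⟨E⟩ = Σ EᵢPᵢ = 8.57675 meV.
S/k_B = ln Z + ⟨E⟩/kT = ln(1.26996) + 8.57675/14.1319 = 0.238985 + 0.606907 = 0.8459.

0.8459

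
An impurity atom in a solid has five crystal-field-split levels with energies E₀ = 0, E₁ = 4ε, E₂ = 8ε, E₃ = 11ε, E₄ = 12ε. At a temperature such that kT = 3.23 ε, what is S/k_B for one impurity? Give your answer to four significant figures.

0.8970

Eᵢ/kT = 0, 1.23839, 2.47678, 3.40557, 3.71517.
Z = Σ e^(−Eᵢ/kT) = e^(−0) + e^(−1.23839) + e^(−2.47678) + e^(−3.40557) + e^(−3.71517) = 1.00000 + 0.289851 + 0.0840133 + 0.0331879 + 0.0243513 = 1.43140.
⟨E⟩ = Σ EᵢPᵢ = 1.73871 ε.
S/k_B = ln Z + ⟨E⟩/kT = ln(1.43140) + 1.73871/3.23 = 0.358653 + 0.538300 = 0.8970.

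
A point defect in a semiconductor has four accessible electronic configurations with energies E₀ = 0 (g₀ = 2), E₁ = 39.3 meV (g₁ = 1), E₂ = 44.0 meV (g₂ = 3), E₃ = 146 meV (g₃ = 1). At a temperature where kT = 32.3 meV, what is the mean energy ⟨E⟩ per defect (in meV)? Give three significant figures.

Eᵢ/kT = 0, 1.2167, 1.3622, 4.5201.
Z = Σ gᵢe^(−Eᵢ/kT) = 2·e^(−0) + 1·e^(−1.2167) + 3·e^(−1.3622) + 1·e^(−4.5201) = 2.0000 + 0.29621 + 0.76829 + 0.010888 = 3.0754.
⟨E⟩ = Σ Eᵢ gᵢe^(−Eᵢ/kT) / Z = (0·2.0000 + 39.3·0.29621 + 44.0·0.76829 + 146·0.010888) / 3.0754 = 15.3 meV.

15.3 meV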